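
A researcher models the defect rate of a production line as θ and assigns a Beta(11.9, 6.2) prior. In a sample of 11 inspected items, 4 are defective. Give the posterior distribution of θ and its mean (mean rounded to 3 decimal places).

Posterior: Beta(15.9, 13.2); mean ≈ 0.546

Observing 4 successes and 7 failures updates Beta(11.9, 6.2) by adding the success and failure counts to the two shape parameters: α = 11.9+4 = 15.9, β = 6.2+7 = 13.2.
E[θ | data] = 15.9/(15.9+13.2) = 0.546.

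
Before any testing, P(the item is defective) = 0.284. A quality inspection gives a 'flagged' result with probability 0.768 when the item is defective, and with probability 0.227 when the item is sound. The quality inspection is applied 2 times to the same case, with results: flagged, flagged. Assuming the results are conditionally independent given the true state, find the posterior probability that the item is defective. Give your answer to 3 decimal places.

Posterior P(H) ≈ 0.820

With H the event that the item is defective, the joint likelihood of the observed sequence is P(data|H) = 0.768·0.768 = 0.58982 and P(data|¬H) = 0.227·0.227 = 0.051529.
Bayes: P(H|data) = 0.284·0.58982 / (0.284·0.58982 + 0.716·0.051529) = 0.16751/0.20440 = 0.8195.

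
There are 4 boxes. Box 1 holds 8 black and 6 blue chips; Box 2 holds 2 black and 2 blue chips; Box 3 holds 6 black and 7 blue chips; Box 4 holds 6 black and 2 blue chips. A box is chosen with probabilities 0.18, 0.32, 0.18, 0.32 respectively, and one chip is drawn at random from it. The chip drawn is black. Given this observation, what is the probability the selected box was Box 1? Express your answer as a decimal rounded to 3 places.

P(black|Box 1) = 0.5714; P(black|Box 2) = 0.5; P(black|Box 3) = 0.4615; P(black|Box 4) = 0.75.
Prior × likelihood for each source: 0.18·0.5714=0.1029, 0.32·0.5=0.1600, 0.18·0.4615=0.08308, 0.32·0.75=0.2400. Summing gives P(black) = 0.58593.
P(Box 1 | black) = 0.1029 / 0.58593 = 0.176.

Posterior probability ≈ 0.176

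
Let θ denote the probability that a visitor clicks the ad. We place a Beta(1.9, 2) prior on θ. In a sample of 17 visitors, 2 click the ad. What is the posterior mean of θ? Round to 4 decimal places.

The binomial likelihood is conjugate to the Beta prior: with 2 successes and 15 failures, the posterior is Beta(1.9+2, 2+15) = Beta(3.9, 17).
E[θ | data] = 3.9/(3.9+17) = 0.1866.

Posterior mean ≈ 0.1866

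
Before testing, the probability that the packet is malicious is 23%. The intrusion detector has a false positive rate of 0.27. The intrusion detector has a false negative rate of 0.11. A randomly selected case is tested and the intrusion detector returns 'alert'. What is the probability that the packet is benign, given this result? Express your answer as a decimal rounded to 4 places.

P(¬H | E) ≈ 0.5039

Let H be the event that the packet is malicious. P(H) = 0.23, so P(¬H) = 0.77. With E the 'alert' result, P(E|H) = 0.89 and P(E|¬H) = 0.27.
P(E) = 0.89·0.23 + 0.27·0.77 = 0.20470 + 0.20790 = 0.41260.
By Bayes' theorem, P(H|E) = 0.20470 / 0.41260 = 0.4961. Hence P(¬H|E) = 1 − 0.4961 = 0.5039.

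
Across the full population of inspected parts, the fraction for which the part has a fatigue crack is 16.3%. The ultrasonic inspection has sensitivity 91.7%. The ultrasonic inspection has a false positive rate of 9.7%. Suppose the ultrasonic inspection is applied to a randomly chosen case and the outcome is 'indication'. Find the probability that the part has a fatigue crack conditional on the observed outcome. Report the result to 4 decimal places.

Write H for 'the part has a fatigue crack'. Prior odds H:¬H = 0.163/0.837 = 0.19474. For the 'indication' outcome, the likelihood ratio is 0.917/0.097 = 9.4536.
Posterior odds = 0.19474 × 9.4536 = 1.8410, so P(H|E) = 1.8410/(1+1.8410) = 0.6480.

P(H | E) ≈ 0.6480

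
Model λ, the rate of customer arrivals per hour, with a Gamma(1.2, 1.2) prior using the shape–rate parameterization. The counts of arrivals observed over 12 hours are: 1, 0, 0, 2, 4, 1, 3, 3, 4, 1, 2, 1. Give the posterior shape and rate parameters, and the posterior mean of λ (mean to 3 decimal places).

Total count ∑xᵢ = 22 over n = 12 hours.
Gamma is conjugate to the Poisson likelihood: posterior is Gamma(shape = 1.2+22 = 23.2, rate = 1.2+12 = 13.2).
E[λ | data] = 23.2/13.2 = 1.758.

Posterior: Gamma(shape=23.2, rate=13.2); mean ≈ 1.758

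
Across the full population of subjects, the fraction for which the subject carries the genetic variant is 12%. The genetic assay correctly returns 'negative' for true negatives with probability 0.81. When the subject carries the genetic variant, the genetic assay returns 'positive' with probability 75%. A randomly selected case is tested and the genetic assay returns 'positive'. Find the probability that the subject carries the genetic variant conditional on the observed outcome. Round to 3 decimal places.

Let H be the event that the subject carries the genetic variant. P(H) = 0.12, so P(¬H) = 0.88. With E the 'positive' result, P(E|H) = 0.75 and P(E|¬H) = 0.19.
P(E) = 0.75·0.12 + 0.19·0.88 = 0.090000 + 0.16720 = 0.25720.
By Bayes' theorem, P(H|E) = 0.090000 / 0.25720 = 0.350.

P(H | E) ≈ 0.350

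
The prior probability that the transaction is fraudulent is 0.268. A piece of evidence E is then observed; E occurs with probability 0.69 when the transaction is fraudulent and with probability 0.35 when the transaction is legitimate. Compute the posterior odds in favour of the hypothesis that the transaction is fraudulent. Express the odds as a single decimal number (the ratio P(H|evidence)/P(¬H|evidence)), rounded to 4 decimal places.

Posterior odds ≈ 0.7218

Prior odds = 0.268/(1−0.268) = 0.36612.
Likelihood ratio for E = 0.69/0.35 = 1.9714.
Posterior odds = prior odds × LR = 0.72178.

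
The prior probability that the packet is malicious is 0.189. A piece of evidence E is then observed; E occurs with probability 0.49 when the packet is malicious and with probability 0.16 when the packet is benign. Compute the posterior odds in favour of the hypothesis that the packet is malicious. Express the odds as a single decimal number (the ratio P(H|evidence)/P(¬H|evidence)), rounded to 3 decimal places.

Posterior odds ≈ 0.714

Prior odds = 0.189/(1−0.189) = 0.23305. In log-odds, ln(0.23305) = -1.4565.
Add log likelihood ratio: ln(3.0625) = 1.1192.
Posterior log-odds = -0.33729, so posterior odds = exp(-0.33729) = 0.71370.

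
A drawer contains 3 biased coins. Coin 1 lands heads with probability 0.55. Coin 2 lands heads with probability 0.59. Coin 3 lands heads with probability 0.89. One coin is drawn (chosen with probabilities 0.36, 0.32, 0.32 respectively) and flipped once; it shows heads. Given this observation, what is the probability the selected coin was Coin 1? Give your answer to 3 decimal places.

P(heads|C1) = 0.55; P(heads|C2) = 0.59; P(heads|C3) = 0.89.
Prior × likelihood for each source: 0.36·0.55=0.1980, 0.32·0.59=0.1888, 0.32·0.89=0.2848. Summing gives P(heads) = 0.67160.
P(Coin 1 | heads) = 0.1980 / 0.67160 = 0.295.

Posterior probability ≈ 0.295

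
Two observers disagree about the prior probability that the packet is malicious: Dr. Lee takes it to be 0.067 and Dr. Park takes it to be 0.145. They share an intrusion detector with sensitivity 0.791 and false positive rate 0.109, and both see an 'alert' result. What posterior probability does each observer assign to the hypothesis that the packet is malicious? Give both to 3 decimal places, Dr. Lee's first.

The likelihood ratio for an 'alert' result is 0.791/0.109 = 7.2569.
Dr. Lee: prior odds 0.067/0.933 = 0.071811; posterior odds 0.52113; posterior probability 0.343.
Dr. Park: prior odds 0.145/0.855 = 0.16959; posterior odds 1.2307; posterior probability 0.552.

Dr. Lee: 0.343; Dr. Park: 0.552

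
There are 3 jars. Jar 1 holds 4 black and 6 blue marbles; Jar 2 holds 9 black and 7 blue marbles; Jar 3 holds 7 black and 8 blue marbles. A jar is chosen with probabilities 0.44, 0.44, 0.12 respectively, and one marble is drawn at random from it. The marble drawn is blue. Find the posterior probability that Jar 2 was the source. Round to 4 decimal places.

Posterior probability ≈ 0.3698

Tabulate prior·likelihood by source: [1] prior 0.44, lik 0.6, product 0.2640; [2] prior 0.44, lik 0.4375, product 0.1925; [3] prior 0.12, lik 0.5333, product 0.06400.
Normalizing constant = 0.52050; the posterior for Jar 2 is its product over the sum, 0.1925/0.52050 = 0.3698.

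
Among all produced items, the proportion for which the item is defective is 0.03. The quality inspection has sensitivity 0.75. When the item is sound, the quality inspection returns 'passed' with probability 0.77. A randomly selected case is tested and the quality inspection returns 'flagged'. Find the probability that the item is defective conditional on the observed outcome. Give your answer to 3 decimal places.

P(H | E) ≈ 0.092

Let H be the event that the item is defective. P(H) = 0.03, so P(¬H) = 0.97. With E the 'flagged' result, P(E|H) = 0.75 and P(E|¬H) = 0.23.
P(E) = 0.75·0.03 + 0.23·0.97 = 0.022500 + 0.22310 = 0.24560.
By Bayes' theorem, P(H|E) = 0.022500 / 0.24560 = 0.092.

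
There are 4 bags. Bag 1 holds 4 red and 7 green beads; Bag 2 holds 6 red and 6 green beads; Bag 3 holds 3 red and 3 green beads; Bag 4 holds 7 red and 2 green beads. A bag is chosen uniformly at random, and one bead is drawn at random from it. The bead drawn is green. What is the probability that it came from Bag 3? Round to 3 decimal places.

Tabulate prior·likelihood by source: [1] prior 0.25, lik 0.6364, product 0.1591; [2] prior 0.25, lik 0.5, product 0.1250; [3] prior 0.25, lik 0.5, product 0.1250; [4] prior 0.25, lik 0.2222, product 0.05556.
Normalizing constant = 0.46465; the posterior for Bag 3 is its product over the sum, 0.1250/0.46465 = 0.269.

Posterior probability ≈ 0.269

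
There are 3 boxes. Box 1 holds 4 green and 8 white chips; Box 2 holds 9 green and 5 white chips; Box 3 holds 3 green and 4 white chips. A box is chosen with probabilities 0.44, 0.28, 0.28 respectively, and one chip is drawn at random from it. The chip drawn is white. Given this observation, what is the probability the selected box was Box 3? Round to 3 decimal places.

Posterior probability ≈ 0.289

P(white|Box 1) = 0.6667; P(white|Box 2) = 0.3571; P(white|Box 3) = 0.5714.
Prior × likelihood for each source: 0.44·0.6667=0.2933, 0.28·0.3571=0.1000, 0.28·0.5714=0.1600. Summing gives P(white) = 0.55333.
P(Box 3 | white) = 0.1600 / 0.55333 = 0.289.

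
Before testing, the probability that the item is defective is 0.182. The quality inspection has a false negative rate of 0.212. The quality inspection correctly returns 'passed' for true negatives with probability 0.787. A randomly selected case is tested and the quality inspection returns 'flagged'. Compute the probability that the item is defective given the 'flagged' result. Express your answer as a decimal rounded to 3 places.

P(H | E) ≈ 0.451

Let H be the event that the item is defective. P(H) = 0.182, so P(¬H) = 0.818. With E the 'flagged' result, P(E|H) = 0.788 and P(E|¬H) = 0.213.
P(E) = 0.788·0.182 + 0.213·0.818 = 0.14342 + 0.17423 = 0.31765.
By Bayes' theorem, P(H|E) = 0.14342 / 0.31765 = 0.451.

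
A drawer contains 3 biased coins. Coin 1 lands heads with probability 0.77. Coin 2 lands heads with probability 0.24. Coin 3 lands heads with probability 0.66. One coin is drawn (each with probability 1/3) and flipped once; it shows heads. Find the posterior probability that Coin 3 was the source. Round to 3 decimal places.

P(heads|C1) = 0.77; P(heads|C2) = 0.24; P(heads|C3) = 0.66.
Prior × likelihood for each source: 0.333333·0.77=0.2567, 0.333333·0.24=0.08000, 0.333333·0.66=0.2200. Summing gives P(heads) = 0.55667.
P(Coin 3 | heads) = 0.2200 / 0.55667 = 0.395.

Posterior probability ≈ 0.395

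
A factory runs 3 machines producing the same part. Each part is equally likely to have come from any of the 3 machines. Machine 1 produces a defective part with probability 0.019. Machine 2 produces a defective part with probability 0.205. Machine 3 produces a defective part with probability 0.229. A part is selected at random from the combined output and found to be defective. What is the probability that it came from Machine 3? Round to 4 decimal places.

Posterior probability ≈ 0.5055

Tabulate prior·likelihood by source: [1] prior 0.333333, lik 0.019, product 0.006333; [2] prior 0.333333, lik 0.205, product 0.06833; [3] prior 0.333333, lik 0.229, product 0.07633.
Normalizing constant = 0.15100; the posterior for Machine 3 is its product over the sum, 0.07633/0.15100 = 0.5055.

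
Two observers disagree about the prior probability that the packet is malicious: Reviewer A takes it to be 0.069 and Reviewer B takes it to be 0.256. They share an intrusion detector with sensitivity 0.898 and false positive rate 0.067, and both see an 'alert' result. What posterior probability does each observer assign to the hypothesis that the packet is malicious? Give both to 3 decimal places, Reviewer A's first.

P('+'|H) = 0.898, P('+'|¬H) = 0.067.
Reviewer A: numerator 0.898·0.069 = 0.061962; evidence = 0.061962+0.067·0.931 = 0.12434; posterior = 0.498.
Reviewer B: numerator 0.898·0.256 = 0.22989; evidence = 0.22989+0.067·0.744 = 0.27974; posterior = 0.822.

Reviewer A: 0.498; Reviewer B: 0.822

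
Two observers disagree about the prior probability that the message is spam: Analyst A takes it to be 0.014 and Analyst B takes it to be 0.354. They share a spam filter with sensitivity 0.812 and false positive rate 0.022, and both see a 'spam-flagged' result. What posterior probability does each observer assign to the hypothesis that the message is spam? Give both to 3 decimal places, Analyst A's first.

The likelihood ratio for a 'spam-flagged' result is 0.812/0.022 = 36.909.
Analyst A: prior odds 0.014/0.986 = 0.014199; posterior odds 0.52406; posterior probability 0.344.
Analyst B: prior odds 0.354/0.646 = 0.54799; posterior odds 20.226; posterior probability 0.953.

Analyst A: 0.344; Analyst B: 0.953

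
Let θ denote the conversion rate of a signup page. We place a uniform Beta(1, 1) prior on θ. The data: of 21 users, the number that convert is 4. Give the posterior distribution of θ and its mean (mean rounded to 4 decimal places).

Posterior: Beta(5, 18); mean ≈ 0.2174

The binomial likelihood is conjugate to the Beta prior: with 4 successes and 17 failures, the posterior is Beta(1+4, 1+17) = Beta(5, 18).
E[θ | data] = 5/(5+18) = 0.2174.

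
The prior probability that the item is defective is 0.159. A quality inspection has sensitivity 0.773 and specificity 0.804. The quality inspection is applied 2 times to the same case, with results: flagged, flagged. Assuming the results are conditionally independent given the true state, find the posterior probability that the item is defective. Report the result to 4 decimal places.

Let H be the event that the item is defective; start with P(H) = 0.159. P('flagged'|H) = 0.773, P('flagged'|¬H) = 0.196.
Update on result 1 ('flagged'): P(H) ← 0.773·0.1590 / (0.773·0.1590 + 0.196·0.8410) = 0.12291/0.28774 = 0.4271.
Update on result 2 ('flagged'): P(H) ← 0.773·0.4271 / (0.773·0.4271 + 0.196·0.5729) = 0.33018/0.44246 = 0.7462.

Posterior P(H) ≈ 0.7462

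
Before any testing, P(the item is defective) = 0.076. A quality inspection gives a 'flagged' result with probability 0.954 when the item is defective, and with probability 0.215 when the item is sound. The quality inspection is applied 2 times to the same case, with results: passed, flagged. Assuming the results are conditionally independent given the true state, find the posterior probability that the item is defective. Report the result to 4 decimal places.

With H the event that the item is defective, the joint likelihood of the observed sequence is P(data|H) = 0.046·0.954 = 0.043884 and P(data|¬H) = 0.785·0.215 = 0.16878.
Bayes: P(H|data) = 0.076·0.043884 / (0.076·0.043884 + 0.924·0.16878) = 0.0033352/0.15928 = 0.0209.

Posterior P(H) ≈ 0.0209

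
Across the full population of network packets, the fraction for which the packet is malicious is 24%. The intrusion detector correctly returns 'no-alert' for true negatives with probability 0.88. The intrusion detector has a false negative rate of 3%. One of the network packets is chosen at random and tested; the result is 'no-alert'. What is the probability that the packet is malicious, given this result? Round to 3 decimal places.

Let H be the event that the packet is malicious. P(H) = 0.24, so P(¬H) = 0.76. With E the 'no-alert' result, P(E|H) = 0.03 and P(E|¬H) = 0.88.
P(E) = 0.03·0.24 + 0.88·0.76 = 0.0072000 + 0.66880 = 0.67600.
By Bayes' theorem, P(H|E) = 0.0072000 / 0.67600 = 0.011.

P(H | E) ≈ 0.011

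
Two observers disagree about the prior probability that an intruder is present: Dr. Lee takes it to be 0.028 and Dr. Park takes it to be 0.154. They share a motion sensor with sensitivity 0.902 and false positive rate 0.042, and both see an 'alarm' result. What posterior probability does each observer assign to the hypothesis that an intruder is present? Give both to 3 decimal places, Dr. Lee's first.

The likelihood ratio for an 'alarm' result is 0.902/0.042 = 21.476.
Dr. Lee: prior odds 0.028/0.972 = 0.028807; posterior odds 0.61866; posterior probability 0.382.
Dr. Park: prior odds 0.154/0.846 = 0.18203; posterior odds 3.9094; posterior probability 0.796.

Dr. Lee: 0.382; Dr. Park: 0.796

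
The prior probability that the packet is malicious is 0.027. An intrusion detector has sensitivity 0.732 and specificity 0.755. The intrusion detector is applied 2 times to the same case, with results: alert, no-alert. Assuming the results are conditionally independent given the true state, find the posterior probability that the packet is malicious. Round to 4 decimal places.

With H the event that the packet is malicious, the joint likelihood of the observed sequence is P(data|H) = 0.732·0.268 = 0.19618 and P(data|¬H) = 0.245·0.755 = 0.18498.
Bayes: P(H|data) = 0.027·0.19618 / (0.027·0.19618 + 0.973·0.18498) = 0.0052968/0.18528 = 0.0286.

Posterior P(H) ≈ 0.0286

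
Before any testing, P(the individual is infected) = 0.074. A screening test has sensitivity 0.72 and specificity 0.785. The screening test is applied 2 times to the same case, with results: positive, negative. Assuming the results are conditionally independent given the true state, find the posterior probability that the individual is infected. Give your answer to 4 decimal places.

Let H be the event that the individual is infected; start with P(H) = 0.074. P('positive'|H) = 0.72, P('positive'|¬H) = 0.215.
Update on result 1 ('positive'): P(H) ← 0.72·0.0740 / (0.72·0.0740 + 0.215·0.9260) = 0.053280/0.25237 = 0.2111.
Update on result 2 ('negative'): P(H) ← 0.28·0.2111 / (0.28·0.2111 + 0.785·0.7889) = 0.059113/0.67839 = 0.0871.

Posterior P(H) ≈ 0.0871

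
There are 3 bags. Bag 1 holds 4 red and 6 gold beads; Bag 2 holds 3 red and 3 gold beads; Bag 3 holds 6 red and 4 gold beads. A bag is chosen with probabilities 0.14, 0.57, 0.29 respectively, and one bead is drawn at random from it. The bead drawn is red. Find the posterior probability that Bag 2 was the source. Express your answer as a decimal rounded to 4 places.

Tabulate prior·likelihood by source: [1] prior 0.14, lik 0.4, product 0.05600; [2] prior 0.57, lik 0.5, product 0.2850; [3] prior 0.29, lik 0.6, product 0.1740.
Normalizing constant = 0.51500; the posterior for Bag 2 is its product over the sum, 0.2850/0.51500 = 0.5534.

Posterior probability ≈ 0.5534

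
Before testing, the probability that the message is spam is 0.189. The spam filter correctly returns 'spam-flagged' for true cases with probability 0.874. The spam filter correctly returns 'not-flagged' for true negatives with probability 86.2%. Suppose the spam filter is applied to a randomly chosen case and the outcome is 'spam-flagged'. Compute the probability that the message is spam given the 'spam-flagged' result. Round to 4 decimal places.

P(H | E) ≈ 0.5961

Write H for 'the message is spam'. Prior odds H:¬H = 0.189/0.811 = 0.23305. For the 'spam-flagged' outcome, the likelihood ratio is 0.874/0.138 = 6.3333.
Posterior odds = 0.23305 × 6.3333 = 1.4760, so P(H|E) = 1.4760/(1+1.4760) = 0.5961.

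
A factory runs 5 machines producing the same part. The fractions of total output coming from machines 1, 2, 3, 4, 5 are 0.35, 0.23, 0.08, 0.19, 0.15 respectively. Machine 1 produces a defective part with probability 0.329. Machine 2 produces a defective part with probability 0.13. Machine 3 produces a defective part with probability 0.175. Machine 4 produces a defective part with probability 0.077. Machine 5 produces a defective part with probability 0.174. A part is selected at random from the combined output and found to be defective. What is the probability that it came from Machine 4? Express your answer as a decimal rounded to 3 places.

Posterior probability ≈ 0.073

P(defective|M1) = 0.329; P(defective|M2) = 0.13; P(defective|M3) = 0.175; P(defective|M4) = 0.077; P(defective|M5) = 0.174.
Prior × likelihood for each source: 0.35·0.329=0.1152, 0.23·0.13=0.02990, 0.08·0.175=0.01400, 0.19·0.077=0.01463, 0.15·0.174=0.02610. Summing gives P(defective) = 0.19978.
P(Machine 4 | defective) = 0.01463 / 0.19978 = 0.073.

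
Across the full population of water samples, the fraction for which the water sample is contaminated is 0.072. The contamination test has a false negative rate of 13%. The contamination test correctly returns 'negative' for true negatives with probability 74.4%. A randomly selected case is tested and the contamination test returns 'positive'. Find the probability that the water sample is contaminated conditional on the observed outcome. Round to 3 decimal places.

P(H | E) ≈ 0.209

Write H for 'the water sample is contaminated'. Prior odds H:¬H = 0.072/0.928 = 0.077586. For the 'positive' outcome, the likelihood ratio is 0.87/0.256 = 3.3984.
Posterior odds = 0.077586 × 3.3984 = 0.26367, so P(H|E) = 0.26367/(1+0.26367) = 0.209.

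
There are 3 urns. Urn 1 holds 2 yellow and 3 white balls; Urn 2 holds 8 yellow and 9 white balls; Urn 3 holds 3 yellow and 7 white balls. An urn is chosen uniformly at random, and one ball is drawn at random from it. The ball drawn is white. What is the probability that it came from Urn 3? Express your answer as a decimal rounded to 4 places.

Tabulate prior·likelihood by source: [1] prior 0.333333, lik 0.6, product 0.2000; [2] prior 0.333333, lik 0.5294, product 0.1765; [3] prior 0.333333, lik 0.7, product 0.2333.
Normalizing constant = 0.60980; the posterior for Urn 3 is its product over the sum, 0.2333/0.60980 = 0.3826.

Posterior probability ≈ 0.3826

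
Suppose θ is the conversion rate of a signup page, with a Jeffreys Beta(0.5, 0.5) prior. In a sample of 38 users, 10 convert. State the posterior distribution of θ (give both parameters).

The binomial likelihood is conjugate to the Beta prior: with 10 successes and 28 failures, the posterior is Beta(0.5+10, 0.5+28) = Beta(10.5, 28.5).

Posterior: Beta(10.5, 28.5)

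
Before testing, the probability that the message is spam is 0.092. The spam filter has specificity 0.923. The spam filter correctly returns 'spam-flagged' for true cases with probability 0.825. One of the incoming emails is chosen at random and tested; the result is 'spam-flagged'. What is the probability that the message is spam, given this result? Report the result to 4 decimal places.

Let H be the event that the message is spam. P(H) = 0.092, so P(¬H) = 0.908. With E the 'spam-flagged' result, P(E|H) = 0.825 and P(E|¬H) = 0.077.
P(E) = 0.825·0.092 + 0.077·0.908 = 0.075900 + 0.069916 = 0.14582.
By Bayes' theorem, P(H|E) = 0.075900 / 0.14582 = 0.5205.

P(H | E) ≈ 0.5205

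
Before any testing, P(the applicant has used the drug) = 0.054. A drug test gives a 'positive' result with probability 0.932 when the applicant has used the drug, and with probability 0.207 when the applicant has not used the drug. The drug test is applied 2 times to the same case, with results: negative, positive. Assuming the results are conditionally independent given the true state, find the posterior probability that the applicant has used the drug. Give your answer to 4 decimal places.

With H the event that the applicant has used the drug, the joint likelihood of the observed sequence is P(data|H) = 0.068·0.932 = 0.063376 and P(data|¬H) = 0.793·0.207 = 0.16415.
Bayes: P(H|data) = 0.054·0.063376 / (0.054·0.063376 + 0.946·0.16415) = 0.0034223/0.15871 = 0.0216.

Posterior P(H) ≈ 0.0216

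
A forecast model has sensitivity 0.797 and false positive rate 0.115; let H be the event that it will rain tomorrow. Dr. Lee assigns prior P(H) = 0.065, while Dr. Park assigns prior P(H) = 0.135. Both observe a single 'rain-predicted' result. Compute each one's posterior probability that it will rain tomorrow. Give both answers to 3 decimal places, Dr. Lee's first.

Dr. Lee: 0.325; Dr. Park: 0.520

The likelihood ratio for a 'rain-predicted' result is 0.797/0.115 = 6.9304.
Dr. Lee: prior odds 0.065/0.935 = 0.069519; posterior odds 0.48179; posterior probability 0.325.
Dr. Park: prior odds 0.135/0.865 = 0.15607; posterior odds 1.0816; posterior probability 0.520.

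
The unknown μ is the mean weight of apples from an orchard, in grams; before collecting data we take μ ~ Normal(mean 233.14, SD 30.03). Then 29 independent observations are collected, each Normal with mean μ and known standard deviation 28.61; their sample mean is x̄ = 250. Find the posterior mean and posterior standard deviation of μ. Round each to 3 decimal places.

Prior precision 1/τ₀² = 1/30.03² = 0.00110889; data precision n/σ² = 29/28.61² = 0.0354293.
Posterior precision = 0.00110889 + 0.0354293 = 0.0365382, giving posterior SD = 1/√0.0365382 = 5.232.
Posterior mean = (0.00110889·233.14 + 0.0354293·250) / 0.0365382 = 249.488.

Posterior mean ≈ 249.488; posterior SD ≈ 5.232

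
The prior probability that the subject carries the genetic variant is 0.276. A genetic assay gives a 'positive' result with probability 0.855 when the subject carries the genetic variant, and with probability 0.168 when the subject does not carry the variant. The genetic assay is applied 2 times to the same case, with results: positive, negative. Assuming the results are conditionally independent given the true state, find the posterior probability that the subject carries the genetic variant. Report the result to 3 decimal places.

Posterior P(H) ≈ 0.253

With H the event that the subject carries the genetic variant, the joint likelihood of the observed sequence is P(data|H) = 0.855·0.145 = 0.12397 and P(data|¬H) = 0.168·0.832 = 0.13978.
Bayes: P(H|data) = 0.276·0.12397 / (0.276·0.12397 + 0.724·0.13978) = 0.034217/0.13541 = 0.2527.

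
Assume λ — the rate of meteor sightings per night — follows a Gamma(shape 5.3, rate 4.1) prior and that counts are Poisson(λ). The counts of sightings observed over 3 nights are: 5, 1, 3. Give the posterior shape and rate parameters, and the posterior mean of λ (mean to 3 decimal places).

Total count ∑xᵢ = 9 over n = 3 nights.
Gamma is conjugate to the Poisson likelihood: posterior is Gamma(shape = 5.3+9 = 14.3, rate = 4.1+3 = 7.1).
E[λ | data] = 14.3/7.1 = 2.014.

Posterior: Gamma(shape=14.3, rate=7.1); mean ≈ 2.014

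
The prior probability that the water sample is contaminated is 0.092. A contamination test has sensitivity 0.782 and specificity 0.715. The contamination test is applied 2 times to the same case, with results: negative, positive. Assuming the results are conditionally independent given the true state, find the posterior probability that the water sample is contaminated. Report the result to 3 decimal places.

Posterior P(H) ≈ 0.078

With H the event that the water sample is contaminated, the joint likelihood of the observed sequence is P(data|H) = 0.218·0.782 = 0.17048 and P(data|¬H) = 0.715·0.285 = 0.20377.
Bayes: P(H|data) = 0.092·0.17048 / (0.092·0.17048 + 0.908·0.20377) = 0.015684/0.20071 = 0.0781.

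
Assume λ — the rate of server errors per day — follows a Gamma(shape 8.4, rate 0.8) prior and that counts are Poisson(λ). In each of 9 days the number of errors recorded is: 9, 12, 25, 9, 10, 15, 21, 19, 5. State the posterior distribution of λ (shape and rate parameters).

Posterior: Gamma(shape=133.4, rate=9.8)

Total count ∑xᵢ = 125 over n = 9 days.
Gamma is conjugate to the Poisson likelihood: posterior is Gamma(shape = 8.4+125 = 133.4, rate = 0.8+9 = 9.8).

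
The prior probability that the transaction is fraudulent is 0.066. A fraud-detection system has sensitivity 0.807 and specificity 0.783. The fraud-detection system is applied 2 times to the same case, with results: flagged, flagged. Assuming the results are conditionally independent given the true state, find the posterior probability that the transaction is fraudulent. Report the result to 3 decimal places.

Posterior P(H) ≈ 0.494

Let H be the event that the transaction is fraudulent; start with P(H) = 0.066. P('flagged'|H) = 0.807, P('flagged'|¬H) = 0.217.
Update on result 1 ('flagged'): P(H) ← 0.807·0.0660 / (0.807·0.0660 + 0.217·0.9340) = 0.053262/0.25594 = 0.2081.
Update on result 2 ('flagged'): P(H) ← 0.807·0.2081 / (0.807·0.2081 + 0.217·0.7919) = 0.16794/0.33978 = 0.4943.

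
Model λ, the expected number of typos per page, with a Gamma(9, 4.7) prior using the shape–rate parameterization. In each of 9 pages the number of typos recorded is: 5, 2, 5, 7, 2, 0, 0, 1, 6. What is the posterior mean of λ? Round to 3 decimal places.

The Poisson likelihood adds the total count to the shape and the number of exposure periods to the rate. Here ∑xᵢ = 28 and n = 9, so shape 9→37 and rate 4.7→13.7.
E[λ | data] = 37/13.7 = 2.701.

Posterior mean ≈ 2.701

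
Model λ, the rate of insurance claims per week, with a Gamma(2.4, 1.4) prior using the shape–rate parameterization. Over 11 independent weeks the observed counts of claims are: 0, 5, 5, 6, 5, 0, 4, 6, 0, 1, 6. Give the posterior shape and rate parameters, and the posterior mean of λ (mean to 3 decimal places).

Total count ∑xᵢ = 38 over n = 11 weeks.
Gamma is conjugate to the Poisson likelihood: posterior is Gamma(shape = 2.4+38 = 40.4, rate = 1.4+11 = 12.4).
Posterior mean = shape/rate = 40.4/12.4 = 3.258.

Posterior: Gamma(shape=40.4, rate=12.4); mean ≈ 3.258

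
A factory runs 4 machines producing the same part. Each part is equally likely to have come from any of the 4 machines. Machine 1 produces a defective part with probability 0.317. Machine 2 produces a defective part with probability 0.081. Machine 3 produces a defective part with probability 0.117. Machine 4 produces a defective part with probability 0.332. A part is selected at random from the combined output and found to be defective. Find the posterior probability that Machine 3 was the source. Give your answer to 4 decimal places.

Posterior probability ≈ 0.1381

Tabulate prior·likelihood by source: [1] prior 0.25, lik 0.317, product 0.07925; [2] prior 0.25, lik 0.081, product 0.02025; [3] prior 0.25, lik 0.117, product 0.02925; [4] prior 0.25, lik 0.332, product 0.08300.
Normalizing constant = 0.21175; the posterior for Machine 3 is its product over the sum, 0.02925/0.21175 = 0.1381.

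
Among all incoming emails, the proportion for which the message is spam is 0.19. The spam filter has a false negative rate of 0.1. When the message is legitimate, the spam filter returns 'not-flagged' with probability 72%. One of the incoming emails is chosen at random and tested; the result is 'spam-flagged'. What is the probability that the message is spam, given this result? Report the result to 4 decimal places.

Let H be the event that the message is spam. P(H) = 0.19, so P(¬H) = 0.81. With E the 'spam-flagged' result, P(E|H) = 0.9 and P(E|¬H) = 0.28.
P(E) = 0.9·0.19 + 0.28·0.81 = 0.17100 + 0.22680 = 0.39780.
By Bayes' theorem, P(H|E) = 0.17100 / 0.39780 = 0.4299.

P(H | E) ≈ 0.4299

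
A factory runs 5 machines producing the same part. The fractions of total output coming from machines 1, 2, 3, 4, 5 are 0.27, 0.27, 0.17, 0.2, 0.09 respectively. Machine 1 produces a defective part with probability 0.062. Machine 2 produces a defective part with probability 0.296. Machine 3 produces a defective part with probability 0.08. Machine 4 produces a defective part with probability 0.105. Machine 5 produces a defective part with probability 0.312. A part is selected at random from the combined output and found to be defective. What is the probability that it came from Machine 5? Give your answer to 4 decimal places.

P(defective|M1) = 0.062; P(defective|M2) = 0.296; P(defective|M3) = 0.08; P(defective|M4) = 0.105; P(defective|M5) = 0.312.
Prior × likelihood for each source: 0.27·0.062=0.01674, 0.27·0.296=0.07992, 0.17·0.08=0.01360, 0.2·0.105=0.02100, 0.09·0.312=0.02808. Summing gives P(defective) = 0.15934.
P(Machine 5 | defective) = 0.02808 / 0.15934 = 0.1762.

Posterior probability ≈ 0.1762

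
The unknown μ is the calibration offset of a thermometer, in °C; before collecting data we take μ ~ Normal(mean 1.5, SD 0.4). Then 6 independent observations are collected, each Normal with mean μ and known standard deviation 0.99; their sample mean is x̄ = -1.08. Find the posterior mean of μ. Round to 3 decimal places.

Posterior mean ≈ 0.223

With known σ, the Normal prior is conjugate. Weight on the data is w = (n/σ²)/(n/σ² + 1/τ₀²) = 6.12182/(6.12182+6.25000) = 0.49482.
Posterior mean = w·x̄ + (1−w)·μ₀ = 0.49482·-1.08 + 0.50518·1.5 = 0.223.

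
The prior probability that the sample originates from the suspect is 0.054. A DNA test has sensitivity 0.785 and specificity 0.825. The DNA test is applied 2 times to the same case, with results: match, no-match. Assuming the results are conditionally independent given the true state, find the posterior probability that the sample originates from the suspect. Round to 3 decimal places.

Let H be the event that the sample originates from the suspect; start with P(H) = 0.054. P('match'|H) = 0.785, P('match'|¬H) = 0.175.
Update on result 1 ('match'): P(H) ← 0.785·0.0540 / (0.785·0.0540 + 0.175·0.9460) = 0.042390/0.20794 = 0.2039.
Update on result 2 ('no-match'): P(H) ← 0.215·0.2039 / (0.215·0.2039 + 0.825·0.7961) = 0.043829/0.70065 = 0.0626.

Posterior P(H) ≈ 0.063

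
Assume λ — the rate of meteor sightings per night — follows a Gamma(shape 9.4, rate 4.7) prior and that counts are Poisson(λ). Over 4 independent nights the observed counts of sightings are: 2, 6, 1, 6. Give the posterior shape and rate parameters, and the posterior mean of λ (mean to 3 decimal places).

Total count ∑xᵢ = 15 over n = 4 nights.
Gamma is conjugate to the Poisson likelihood: posterior is Gamma(shape = 9.4+15 = 24.4, rate = 4.7+4 = 8.7).
Posterior mean = shape/rate = 24.4/8.7 = 2.805.

Posterior: Gamma(shape=24.4, rate=8.7); mean ≈ 2.805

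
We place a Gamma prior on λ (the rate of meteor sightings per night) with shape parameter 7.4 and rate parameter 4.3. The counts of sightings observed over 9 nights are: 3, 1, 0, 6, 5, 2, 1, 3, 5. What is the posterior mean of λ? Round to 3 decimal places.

The Poisson likelihood adds the total count to the shape and the number of exposure periods to the rate. Here ∑xᵢ = 26 and n = 9, so shape 7.4→33.4 and rate 4.3→13.3.
Posterior mean = shape/rate = 33.4/13.3 = 2.511.

Posterior mean ≈ 2.511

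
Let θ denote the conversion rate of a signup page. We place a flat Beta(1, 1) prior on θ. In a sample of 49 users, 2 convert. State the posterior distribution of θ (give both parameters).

The binomial likelihood is conjugate to the Beta prior: with 2 successes and 47 failures, the posterior is Beta(1+2, 1+47) = Beta(3, 48).

Posterior: Beta(3, 48)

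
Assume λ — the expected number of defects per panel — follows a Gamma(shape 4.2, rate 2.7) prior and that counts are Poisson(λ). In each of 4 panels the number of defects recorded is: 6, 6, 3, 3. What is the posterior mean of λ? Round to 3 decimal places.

The Poisson likelihood adds the total count to the shape and the number of exposure periods to the rate. Here ∑xᵢ = 18 and n = 4, so shape 4.2→22.2 and rate 2.7→6.7.
Posterior mean = shape/rate = 22.2/6.7 = 3.313.

Posterior mean ≈ 3.313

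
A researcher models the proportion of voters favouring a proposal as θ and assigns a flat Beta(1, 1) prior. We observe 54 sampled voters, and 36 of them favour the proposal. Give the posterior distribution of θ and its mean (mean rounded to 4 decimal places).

Posterior: Beta(37, 19); mean ≈ 0.6607

The binomial likelihood is conjugate to the Beta prior: with 36 successes and 18 failures, the posterior is Beta(1+36, 1+18) = Beta(37, 19).
Posterior mean = α/(α+β) = 37/56 = 0.6607.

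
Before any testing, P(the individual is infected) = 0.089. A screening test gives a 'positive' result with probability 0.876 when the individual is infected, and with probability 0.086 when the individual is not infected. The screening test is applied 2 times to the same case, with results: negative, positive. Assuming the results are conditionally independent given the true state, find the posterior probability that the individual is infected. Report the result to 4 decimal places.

Posterior P(H) ≈ 0.1189

With H the event that the individual is infected, the joint likelihood of the observed sequence is P(data|H) = 0.124·0.876 = 0.10862 and P(data|¬H) = 0.914·0.086 = 0.078604.
Bayes: P(H|data) = 0.089·0.10862 / (0.089·0.10862 + 0.911·0.078604) = 0.0096675/0.081276 = 0.1189.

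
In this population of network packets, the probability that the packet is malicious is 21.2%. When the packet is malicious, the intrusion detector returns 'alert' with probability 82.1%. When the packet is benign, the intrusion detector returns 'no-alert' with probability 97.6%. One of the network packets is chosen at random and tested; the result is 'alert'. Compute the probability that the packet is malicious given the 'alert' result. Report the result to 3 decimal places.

P(H | E) ≈ 0.902

Let H be the event that the packet is malicious. P(H) = 0.212, so P(¬H) = 0.788. With E the 'alert' result, P(E|H) = 0.821 and P(E|¬H) = 0.024.
P(E) = 0.821·0.212 + 0.024·0.788 = 0.17405 + 0.018912 = 0.19296.
By Bayes' theorem, P(H|E) = 0.17405 / 0.19296 = 0.902.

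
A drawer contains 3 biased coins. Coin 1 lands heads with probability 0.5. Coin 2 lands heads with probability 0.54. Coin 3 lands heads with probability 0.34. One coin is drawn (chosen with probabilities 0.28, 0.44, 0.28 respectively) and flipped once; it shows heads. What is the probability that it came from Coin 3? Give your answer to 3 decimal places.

Posterior probability ≈ 0.201

Tabulate prior·likelihood by source: [1] prior 0.28, lik 0.5, product 0.1400; [2] prior 0.44, lik 0.54, product 0.2376; [3] prior 0.28, lik 0.34, product 0.09520.
Normalizing constant = 0.47280; the posterior for Coin 3 is its product over the sum, 0.09520/0.47280 = 0.201.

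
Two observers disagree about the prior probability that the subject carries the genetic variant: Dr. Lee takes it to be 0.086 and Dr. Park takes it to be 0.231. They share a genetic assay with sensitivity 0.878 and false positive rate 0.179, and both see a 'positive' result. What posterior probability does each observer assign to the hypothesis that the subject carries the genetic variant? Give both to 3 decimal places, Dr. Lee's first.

Dr. Lee: 0.316; Dr. Park: 0.596

The likelihood ratio for a 'positive' result is 0.878/0.179 = 4.9050.
Dr. Lee: prior odds 0.086/0.914 = 0.094092; posterior odds 0.46152; posterior probability 0.316.
Dr. Park: prior odds 0.231/0.769 = 0.30039; posterior odds 1.4734; posterior probability 0.596.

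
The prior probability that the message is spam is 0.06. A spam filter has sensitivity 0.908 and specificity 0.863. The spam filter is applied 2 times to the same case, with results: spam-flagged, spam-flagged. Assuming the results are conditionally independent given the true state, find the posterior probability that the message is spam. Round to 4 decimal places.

Posterior P(H) ≈ 0.7371

With H the event that the message is spam, the joint likelihood of the observed sequence is P(data|H) = 0.908·0.908 = 0.82446 and P(data|¬H) = 0.137·0.137 = 0.018769.
Bayes: P(H|data) = 0.06·0.82446 / (0.06·0.82446 + 0.94·0.018769) = 0.049468/0.067111 = 0.7371.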